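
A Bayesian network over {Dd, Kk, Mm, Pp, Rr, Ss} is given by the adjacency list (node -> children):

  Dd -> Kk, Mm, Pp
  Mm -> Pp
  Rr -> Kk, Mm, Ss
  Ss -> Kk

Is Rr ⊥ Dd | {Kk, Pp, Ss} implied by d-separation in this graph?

No — Rr and Dd are not d-separated given {Kk, Pp, Ss}.

4 paths connect Rr and Dd; each must be blocked for d-separation to hold:
  1. Rr → Kk ← Dd — Kk:collider[open] ⇒ active
  2. Rr → Mm ← Dd — Mm:collider[open] ⇒ active
  3. Rr → Mm → Pp ← Dd — Mm:chain[open]; Pp:collider[open] ⇒ active
  4. Rr → Ss → Kk ← Dd — Ss:chain[blocks]; Kk:collider[open] ⇒ blocked
At least one path is unblocked, so d-separation fails.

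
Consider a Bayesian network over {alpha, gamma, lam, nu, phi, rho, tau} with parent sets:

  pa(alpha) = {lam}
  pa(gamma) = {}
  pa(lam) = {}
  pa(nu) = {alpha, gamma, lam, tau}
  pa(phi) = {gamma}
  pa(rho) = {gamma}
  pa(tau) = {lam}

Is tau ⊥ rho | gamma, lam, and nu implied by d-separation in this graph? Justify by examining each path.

There are 3 undirected paths between tau and rho; checking each against the conditioning set {gamma, lam, nu}:
  1. tau → nu ← gamma → rho — nu:collider[open]; gamma:fork[blocks] ⇒ blocked
  2. tau ← lam → alpha → nu ← gamma → rho — lam:fork[blocks]; alpha:chain[open]; nu:collider[open]; gamma:fork[blocks] ⇒ blocked
  3. tau ← lam → nu ← gamma → rho — lam:fork[blocks]; nu:collider[open]; gamma:fork[blocks] ⇒ blocked
Every path is blocked, so tau and rho are d-separated given {gamma, lam, nu}.

Yes — tau and rho are d-separated given {gamma, lam, nu}.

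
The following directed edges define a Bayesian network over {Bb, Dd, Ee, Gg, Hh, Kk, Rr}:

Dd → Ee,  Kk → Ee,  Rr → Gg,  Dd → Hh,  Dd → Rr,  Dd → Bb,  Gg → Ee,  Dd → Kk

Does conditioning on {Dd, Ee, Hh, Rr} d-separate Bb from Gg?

Enumerating the 3 paths from Bb to Gg and testing each for blocking by {Dd, Ee, Hh, Rr}:
Path 1: Bb ← Dd → Rr → Gg
  Dd is a fork here and Dd is conditioned on, so the path is blocked at Dd.
Path 2: Bb ← Dd → Kk → Ee ← Gg
  Dd is a fork here and Dd is conditioned on, so the path is blocked at Dd.
Path 3: Bb ← Dd → Ee ← Gg
  Dd is a fork here and Dd is conditioned on, so the path is blocked at Dd.
Every path is blocked, so Bb and Gg are d-separated given {Dd, Ee, Hh, Rr}.

Yes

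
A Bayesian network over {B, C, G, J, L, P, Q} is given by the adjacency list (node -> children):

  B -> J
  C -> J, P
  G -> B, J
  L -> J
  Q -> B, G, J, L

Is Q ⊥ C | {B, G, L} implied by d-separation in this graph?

Yes

We examine all 6 paths between Q and C:
Path 1: Q → J ← C
  J is a collider here and neither J nor any of its descendants is conditioned on, so the collider stays closed — the path is blocked at J.
Path 2: Q → L → J ← C
  L is a chain here and L is conditioned on, so the path is blocked at L.
Path 3: Q → B → J ← C
  B is a chain here and B is conditioned on, so the path is blocked at B.
Path 4: Q → B ← G → J ← C
  G is a fork here and G is conditioned on, so the path is blocked at G.
Path 5: Q → G → J ← C
  G is a chain here and G is conditioned on, so the path is blocked at G.
Path 6: Q → G → B → J ← C
  G is a chain here and G is conditioned on, so the path is blocked at G.
Every path is blocked, so Q and C are d-separated given {B, G, L}.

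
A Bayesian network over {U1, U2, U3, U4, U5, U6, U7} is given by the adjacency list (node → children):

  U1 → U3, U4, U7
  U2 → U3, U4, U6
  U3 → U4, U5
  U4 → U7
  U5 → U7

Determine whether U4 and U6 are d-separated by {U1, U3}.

There are 6 undirected paths between U4 and U6; checking each against the conditioning set {U1, U3}:
Path 1: U4 → U7 ← U5 ← U3 ← U2 → U6
  U7 is a collider here and neither U7 nor any of its descendants is conditioned on, so the collider stays closed — the path is blocked at U7.
Path 2: U4 → U7 ← U1 → U3 ← U2 → U6
  U7 is a collider here and neither U7 nor any of its descendants is conditioned on, so the collider stays closed — the path is blocked at U7.
Path 3: U4 ← U1 → U7 ← U5 ← U3 ← U2 → U6
  U1 is a fork here and U1 is conditioned on, so the path is blocked at U1.
Path 4: U4 ← U1 → U3 ← U2 → U6
  U1 is a fork here and U1 is conditioned on, so the path is blocked at U1.
Path 5: U4 ← U2 → U6
  U2 is a fork and U2 is not conditioned on — no node blocks this path, so it is active.
Path 6: U4 ← U3 ← U2 → U6
  U3 is a chain here and U3 is conditioned on, so the path is blocked at U3.
Since the path U4 ← U2 → U6 is active, U4 and U6 are not d-separated given {U1, U3}.

No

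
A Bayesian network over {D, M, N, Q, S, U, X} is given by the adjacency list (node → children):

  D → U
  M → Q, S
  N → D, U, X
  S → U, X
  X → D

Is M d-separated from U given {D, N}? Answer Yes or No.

No

We examine all 5 paths between M and U:
  1. M → S → X ← N → U — S:chain[open]; X:collider[open]; N:fork[blocks] ⇒ blocked
  2. M → S → X ← N → D → U — S:chain[open]; X:collider[open]; N:fork[blocks]; D:chain[blocks] ⇒ blocked
  3. M → S → X → D ← N → U — S:chain[open]; X:chain[open]; D:collider[open]; N:fork[blocks] ⇒ blocked
  4. M → S → X → D → U — S:chain[open]; X:chain[open]; D:chain[blocks] ⇒ blocked
  5. M → S → U — S:chain[open] ⇒ active
Because an active path exists, M and U are not d-separated.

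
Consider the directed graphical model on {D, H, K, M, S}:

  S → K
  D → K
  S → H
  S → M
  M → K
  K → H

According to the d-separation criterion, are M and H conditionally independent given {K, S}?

There are 4 undirected paths between M and H; checking each against the conditioning set {K, S}:
Path 1: M → K → H
  K is a chain here and K is conditioned on, so the path is blocked at K.
Path 2: M → K ← S → H
  S is a fork here and S is conditioned on, so the path is blocked at S.
Path 3: M ← S → H
  S is a fork here and S is conditioned on, so the path is blocked at S.
Path 4: M ← S → K → H
  S is a fork here and S is conditioned on, so the path is blocked at S.
All paths are blocked; M ⊥ H | {K, S} holds.

Yes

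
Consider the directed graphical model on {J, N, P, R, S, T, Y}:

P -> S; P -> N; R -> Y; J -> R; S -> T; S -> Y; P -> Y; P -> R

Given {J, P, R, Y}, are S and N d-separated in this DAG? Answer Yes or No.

There are 3 undirected paths between S and N; checking each against the conditioning set {J, P, R, Y}:
Path 1: S → Y ← R ← P → N
  R is a chain here and R is conditioned on, so the path is blocked at R.
Path 2: S → Y ← P → N
  P is a fork here and P is conditioned on, so the path is blocked at P.
Path 3: S ← P → N
  P is a fork here and P is conditioned on, so the path is blocked at P.
All paths are blocked; S ⊥ N | {J, P, R, Y} holds.

Yes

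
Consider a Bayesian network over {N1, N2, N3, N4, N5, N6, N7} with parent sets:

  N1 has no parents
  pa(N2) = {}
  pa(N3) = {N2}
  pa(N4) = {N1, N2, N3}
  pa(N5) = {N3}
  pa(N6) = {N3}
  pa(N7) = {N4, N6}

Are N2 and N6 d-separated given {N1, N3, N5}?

Yes

Enumerating the 4 paths from N2 to N6 and testing each for blocking by {N1, N3, N5}:
  1. N2 → N3 → N6 — N3:chain[blocks] ⇒ blocked
  2. N2 → N3 → N4 → N7 ← N6 — N3:chain[blocks]; N4:chain[open]; N7:collider[blocks] ⇒ blocked
  3. N2 → N4 ← N3 → N6 — N4:collider[blocks]; N3:fork[blocks] ⇒ blocked
  4. N2 → N4 → N7 ← N6 — N4:chain[open]; N7:collider[blocks] ⇒ blocked
Since every path is blocked, d-separation holds.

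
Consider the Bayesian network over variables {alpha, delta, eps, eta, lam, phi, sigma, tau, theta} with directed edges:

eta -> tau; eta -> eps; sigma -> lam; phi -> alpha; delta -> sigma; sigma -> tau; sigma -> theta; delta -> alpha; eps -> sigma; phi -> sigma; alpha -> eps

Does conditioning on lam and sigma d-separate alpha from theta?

4 paths connect alpha and theta; each must be blocked for d-separation to hold:
Path 1: alpha ← phi → sigma → theta
  sigma is a chain here and sigma is conditioned on, so the path is blocked at sigma.
Path 2: alpha → eps → sigma → theta
  sigma is a chain here and sigma is conditioned on, so the path is blocked at sigma.
Path 3: alpha → eps ← eta → tau ← sigma → theta
  tau is a collider here and neither tau nor any of its descendants is conditioned on, so the collider stays closed — the path is blocked at tau.
Path 4: alpha ← delta → sigma → theta
  sigma is a chain here and sigma is conditioned on, so the path is blocked at sigma.
Since every path is blocked, d-separation holds.

Yes — alpha and theta are d-separated given {lam, sigma}.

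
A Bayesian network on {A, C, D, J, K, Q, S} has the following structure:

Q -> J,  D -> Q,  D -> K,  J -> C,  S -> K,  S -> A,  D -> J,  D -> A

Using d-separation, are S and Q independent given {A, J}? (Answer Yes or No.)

There are 4 undirected paths between S and Q; checking each against the conditioning set {A, J}:
Path 1: S → K ← D → Q
  K is a collider here and neither K nor any of its descendants is conditioned on, so the collider stays closed — the path is blocked at K.
Path 2: S → K ← D → J ← Q
  K is a collider here and neither K nor any of its descendants is conditioned on, so the collider stays closed — the path is blocked at K.
Path 3: S → A ← D → Q
  A is a collider and A is conditioned on, which opens it; D is a fork and D is not conditioned on — no node blocks this path, so it is active.
Path 4: S → A ← D → J ← Q
  A is a collider and A is conditioned on, which opens it; D is a fork and D is not conditioned on; J is a collider and J is conditioned on, which opens it — no node blocks this path, so it is active.
Since the path S → A ← D → Q is active, S and Q are not d-separated given {A, J}.

No — S and Q are not d-separated given {A, J}.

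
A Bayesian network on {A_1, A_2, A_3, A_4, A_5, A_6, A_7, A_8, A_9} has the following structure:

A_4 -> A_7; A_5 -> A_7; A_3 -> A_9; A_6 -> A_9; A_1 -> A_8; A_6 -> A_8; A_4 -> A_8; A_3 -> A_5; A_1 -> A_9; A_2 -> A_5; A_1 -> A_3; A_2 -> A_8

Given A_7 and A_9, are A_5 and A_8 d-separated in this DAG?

No — A_5 and A_8 are not d-separated given {A_7, A_9}.

Enumerating the 6 paths from A_5 to A_8 and testing each for blocking by {A_7, A_9}:
Path 1: A_5 → A_7 ← A_4 → A_8
  A_7 is a collider and A_7 is conditioned on, which opens it; A_4 is a fork and A_4 is not conditioned on — no node blocks this path, so it is active.
Path 2: A_5 ← A_3 ← A_1 → A_8
  A_3 is a chain and A_3 is not conditioned on; A_1 is a fork and A_1 is not conditioned on — no node blocks this path, so it is active.
Path 3: A_5 ← A_3 ← A_1 → A_9 ← A_6 → A_8
  A_3 is a chain and A_3 is not conditioned on; A_1 is a fork and A_1 is not conditioned on; A_9 is a collider and A_9 is conditioned on, which opens it; A_6 is a fork and A_6 is not conditioned on — no node blocks this path, so it is active.
Path 4: A_5 ← A_3 → A_9 ← A_6 → A_8
  A_3 is a fork and A_3 is not conditioned on; A_9 is a collider and A_9 is conditioned on, which opens it; A_6 is a fork and A_6 is not conditioned on — no node blocks this path, so it is active.
Path 5: A_5 ← A_3 → A_9 ← A_1 → A_8
  A_3 is a fork and A_3 is not conditioned on; A_9 is a collider and A_9 is conditioned on, which opens it; A_1 is a fork and A_1 is not conditioned on — no node blocks this path, so it is active.
Path 6: A_5 ← A_2 → A_8
  A_2 is a fork and A_2 is not conditioned on — no node blocks this path, so it is active.
Since the path A_5 → A_7 ← A_4 → A_8 is active, A_5 and A_8 are not d-separated given {A_7, A_9}.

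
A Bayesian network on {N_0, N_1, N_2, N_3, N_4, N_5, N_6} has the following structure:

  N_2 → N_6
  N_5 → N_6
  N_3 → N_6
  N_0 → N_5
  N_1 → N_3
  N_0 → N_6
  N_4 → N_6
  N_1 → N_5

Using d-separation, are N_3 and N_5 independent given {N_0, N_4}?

There are 3 undirected paths between N_3 and N_5; checking each against the conditioning set {N_0, N_4}:
Path 1: N_3 ← N_1 → N_5
  N_1 is a fork and N_1 is not conditioned on — no node blocks this path, so it is active.
Path 2: N_3 → N_6 ← N_0 → N_5
  N_6 is a collider here and neither N_6 nor any of its descendants is conditioned on, so the collider stays closed — the path is blocked at N_6.
Path 3: N_3 → N_6 ← N_5
  N_6 is a collider here and neither N_6 nor any of its descendants is conditioned on, so the collider stays closed — the path is blocked at N_6.
Since the path N_3 ← N_1 → N_5 is active, N_3 and N_5 are not d-separated given {N_0, N_4}.

No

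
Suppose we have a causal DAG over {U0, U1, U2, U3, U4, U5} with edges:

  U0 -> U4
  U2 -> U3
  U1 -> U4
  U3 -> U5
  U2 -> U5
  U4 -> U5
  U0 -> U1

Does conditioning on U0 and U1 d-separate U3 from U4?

Yes — U3 and U4 are d-separated given {U0, U1}.

We examine all 2 paths between U3 and U4:
Path 1: U3 → U5 ← U4
  U5 is a collider here and neither U5 nor any of its descendants is conditioned on, so the collider stays closed — the path is blocked at U5.
Path 2: U3 ← U2 → U5 ← U4
  U5 is a collider here and neither U5 nor any of its descendants is conditioned on, so the collider stays closed — the path is blocked at U5.
All paths are blocked; U3 ⊥ U4 | {U0, U1} holds.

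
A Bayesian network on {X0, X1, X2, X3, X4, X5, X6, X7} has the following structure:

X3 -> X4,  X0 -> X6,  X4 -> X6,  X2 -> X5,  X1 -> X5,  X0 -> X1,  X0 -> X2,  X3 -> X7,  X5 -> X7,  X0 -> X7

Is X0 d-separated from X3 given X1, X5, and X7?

No

We examine all 4 paths between X0 and X3:
Path 1: X0 → X2 → X5 → X7 ← X3
  X5 is a chain here and X5 is conditioned on, so the path is blocked at X5.
Path 2: X0 → X1 → X5 → X7 ← X3
  X1 is a chain here and X1 is conditioned on, so the path is blocked at X1.
Path 3: X0 → X6 ← X4 ← X3
  X6 is a collider here and neither X6 nor any of its descendants is conditioned on, so the collider stays closed — the path is blocked at X6.
Path 4: X0 → X7 ← X3
  X7 is a collider and X7 is conditioned on, which opens it — no node blocks this path, so it is active.
Because an active path exists, X0 and X3 are not d-separated.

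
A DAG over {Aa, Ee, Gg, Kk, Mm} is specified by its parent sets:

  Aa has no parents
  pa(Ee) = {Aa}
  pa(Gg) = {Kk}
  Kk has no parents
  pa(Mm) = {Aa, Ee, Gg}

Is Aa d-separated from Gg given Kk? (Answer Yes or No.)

Yes — Aa and Gg are d-separated given {Kk}.

There are 2 undirected paths between Aa and Gg; checking each against the conditioning set {Kk}:
Path 1: Aa → Ee → Mm ← Gg
  Mm is a collider here and neither Mm nor any of its descendants is conditioned on, so the collider stays closed — the path is blocked at Mm.
Path 2: Aa → Mm ← Gg
  Mm is a collider here and neither Mm nor any of its descendants is conditioned on, so the collider stays closed — the path is blocked at Mm.
Every path is blocked, so Aa and Gg are d-separated given {Kk}.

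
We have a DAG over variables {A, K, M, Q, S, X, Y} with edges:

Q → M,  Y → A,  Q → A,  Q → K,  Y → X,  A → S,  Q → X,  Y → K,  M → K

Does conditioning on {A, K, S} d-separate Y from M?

No

We examine all 6 paths between Y and M:
  1. Y → K ← Q → M — K:collider[open]; Q:fork[open] ⇒ active
  2. Y → K ← M — K:collider[open] ⇒ active
  3. Y → X ← Q → K ← M — X:collider[blocks]; Q:fork[open]; K:collider[open] ⇒ blocked
  4. Y → X ← Q → M — X:collider[blocks]; Q:fork[open] ⇒ blocked
  5. Y → A ← Q → K ← M — A:collider[open]; Q:fork[open]; K:collider[open] ⇒ active
  6. Y → A ← Q → M — A:collider[open]; Q:fork[open] ⇒ active
Since the path Y → K ← Q → M is active, Y and M are not d-separated given {A, K, S}.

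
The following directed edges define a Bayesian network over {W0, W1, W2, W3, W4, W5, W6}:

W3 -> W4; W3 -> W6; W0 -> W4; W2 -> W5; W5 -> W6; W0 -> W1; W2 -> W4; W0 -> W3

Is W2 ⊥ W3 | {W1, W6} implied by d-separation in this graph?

3 paths connect W2 and W3; each must be blocked for d-separation to hold:
Path 1: W2 → W4 ← W0 → W3
  W4 is a collider here and neither W4 nor any of its descendants is conditioned on, so the collider stays closed — the path is blocked at W4.
Path 2: W2 → W4 ← W3
  W4 is a collider here and neither W4 nor any of its descendants is conditioned on, so the collider stays closed — the path is blocked at W4.
Path 3: W2 → W5 → W6 ← W3
  W5 is a chain and W5 is not conditioned on; W6 is a collider and W6 is conditioned on, which opens it — no node blocks this path, so it is active.
Since the path W2 → W5 → W6 ← W3 is active, W2 and W3 are not d-separated given {W1, W6}.

No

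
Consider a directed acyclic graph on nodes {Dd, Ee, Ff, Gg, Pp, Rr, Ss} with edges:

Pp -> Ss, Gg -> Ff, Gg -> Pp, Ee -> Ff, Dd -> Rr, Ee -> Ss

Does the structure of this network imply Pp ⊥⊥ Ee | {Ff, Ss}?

No

There are 2 undirected paths between Pp and Ee; checking each against the conditioning set {Ff, Ss}:
Path 1: Pp ← Gg → Ff ← Ee
  Gg is a fork and Gg is not conditioned on; Ff is a collider and Ff is conditioned on, which opens it — no node blocks this path, so it is active.
Path 2: Pp → Ss ← Ee
  Ss is a collider and Ss is conditioned on, which opens it — no node blocks this path, so it is active.
At least one path is unblocked, so d-separation fails.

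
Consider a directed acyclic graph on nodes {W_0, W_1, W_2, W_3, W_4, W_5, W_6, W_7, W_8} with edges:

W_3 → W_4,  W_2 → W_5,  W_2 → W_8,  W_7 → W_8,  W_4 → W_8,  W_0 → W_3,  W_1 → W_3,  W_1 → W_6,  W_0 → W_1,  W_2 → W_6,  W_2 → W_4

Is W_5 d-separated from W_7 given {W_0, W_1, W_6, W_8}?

4 paths connect W_5 and W_7; each must be blocked for d-separation to hold:
  1. W_5 ← W_2 → W_8 ← W_7 — W_2:fork[open]; W_8:collider[open] ⇒ active
  2. W_5 ← W_2 → W_6 ← W_1 → W_3 → W_4 → W_8 ← W_7 — W_2:fork[open]; W_6:collider[open]; W_1:fork[blocks]; W_3:chain[open]; W_4:chain[open]; W_8:collider[open] ⇒ blocked
  3. W_5 ← W_2 → W_6 ← W_1 ← W_0 → W_3 → W_4 → W_8 ← W_7 — W_2:fork[open]; W_6:collider[open]; W_1:chain[blocks]; W_0:fork[blocks]; W_3:chain[open]; W_4:chain[open]; W_8:collider[open] ⇒ blocked
  4. W_5 ← W_2 → W_4 → W_8 ← W_7 — W_2:fork[open]; W_4:chain[open]; W_8:collider[open] ⇒ active
At least one path is unblocked, so d-separation fails.

No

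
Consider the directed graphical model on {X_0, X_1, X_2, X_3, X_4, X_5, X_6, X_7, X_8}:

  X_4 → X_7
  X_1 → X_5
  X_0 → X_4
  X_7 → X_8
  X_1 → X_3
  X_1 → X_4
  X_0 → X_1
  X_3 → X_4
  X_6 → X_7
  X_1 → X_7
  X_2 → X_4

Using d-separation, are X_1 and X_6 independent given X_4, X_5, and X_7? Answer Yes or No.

We examine all 4 paths between X_1 and X_6:
Path 1: X_1 → X_7 ← X_6
  X_7 is a collider and X_7 is conditioned on, which opens it — no node blocks this path, so it is active.
Path 2: X_1 → X_3 → X_4 → X_7 ← X_6
  X_4 is a chain here and X_4 is conditioned on, so the path is blocked at X_4.
Path 3: X_1 ← X_0 → X_4 → X_7 ← X_6
  X_4 is a chain here and X_4 is conditioned on, so the path is blocked at X_4.
Path 4: X_1 → X_4 → X_7 ← X_6
  X_4 is a chain here and X_4 is conditioned on, so the path is blocked at X_4.
Since the path X_1 → X_7 ← X_6 is active, X_1 and X_6 are not d-separated given {X_4, X_5, X_7}.

No — X_1 and X_6 are not d-separated given {X_4, X_5, X_7}.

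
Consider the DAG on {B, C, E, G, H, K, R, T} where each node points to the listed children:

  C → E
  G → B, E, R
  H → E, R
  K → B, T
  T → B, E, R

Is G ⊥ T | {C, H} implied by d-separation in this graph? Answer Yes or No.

Yes — G and T are d-separated given {C, H}.

There are 6 undirected paths between G and T; checking each against the conditioning set {C, H}:
Path 1: G → E ← T
  E is a collider here and neither E nor any of its descendants is conditioned on, so the collider stays closed — the path is blocked at E.
Path 2: G → E ← H → R ← T
  E is a collider here and neither E nor any of its descendants is conditioned on, so the collider stays closed — the path is blocked at E.
Path 3: G → B ← K → T
  B is a collider here and neither B nor any of its descendants is conditioned on, so the collider stays closed — the path is blocked at B.
Path 4: G → B ← T
  B is a collider here and neither B nor any of its descendants is conditioned on, so the collider stays closed — the path is blocked at B.
Path 5: G → R ← T
  R is a collider here and neither R nor any of its descendants is conditioned on, so the collider stays closed — the path is blocked at R.
Path 6: G → R ← H → E ← T
  R is a collider here and neither R nor any of its descendants is conditioned on, so the collider stays closed — the path is blocked at R.
All paths are blocked; G ⊥ T | {C, H} holds.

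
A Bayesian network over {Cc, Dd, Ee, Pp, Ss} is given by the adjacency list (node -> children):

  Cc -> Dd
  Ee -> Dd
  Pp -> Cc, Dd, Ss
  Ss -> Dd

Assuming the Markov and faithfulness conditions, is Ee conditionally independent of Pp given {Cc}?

Yes

Enumerating the 3 paths from Ee to Pp and testing each for blocking by {Cc}:
  1. Ee → Dd ← Ss ← Pp — Dd:collider[blocks]; Ss:chain[open] ⇒ blocked
  2. Ee → Dd ← Pp — Dd:collider[blocks] ⇒ blocked
  3. Ee → Dd ← Cc ← Pp — Dd:collider[blocks]; Cc:chain[blocks] ⇒ blocked
All paths are blocked; Ee ⊥ Pp | {Cc} holds.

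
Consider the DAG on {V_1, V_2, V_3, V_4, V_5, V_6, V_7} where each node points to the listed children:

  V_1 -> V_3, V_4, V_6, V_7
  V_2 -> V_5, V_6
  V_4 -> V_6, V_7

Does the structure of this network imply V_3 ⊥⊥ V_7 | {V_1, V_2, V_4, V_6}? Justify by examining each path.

Yes — V_3 and V_7 are d-separated given {V_1, V_2, V_4, V_6}.

We examine all 3 paths between V_3 and V_7:
  1. V_3 ← V_1 → V_7 — V_1:fork[blocks] ⇒ blocked
  2. V_3 ← V_1 → V_4 → V_7 — V_1:fork[blocks]; V_4:chain[blocks] ⇒ blocked
  3. V_3 ← V_1 → V_6 ← V_4 → V_7 — V_1:fork[blocks]; V_6:collider[open]; V_4:fork[blocks] ⇒ blocked
Since every path is blocked, d-separation holds.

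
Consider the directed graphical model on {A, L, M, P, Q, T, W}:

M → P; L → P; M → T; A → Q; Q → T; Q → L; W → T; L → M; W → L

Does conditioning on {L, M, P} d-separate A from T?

Enumerating the 4 paths from A to T and testing each for blocking by {L, M, P}:
  1. A → Q → L → M → T — Q:chain[open]; L:chain[blocks]; M:chain[blocks] ⇒ blocked
  2. A → Q → L → P ← M → T — Q:chain[open]; L:chain[blocks]; P:collider[open]; M:fork[blocks] ⇒ blocked
  3. A → Q → L ← W → T — Q:chain[open]; L:collider[open]; W:fork[open] ⇒ active
  4. A → Q → T — Q:chain[open] ⇒ active
Since the path A → Q → L ← W → T is active, A and T are not d-separated given {L, M, P}.

No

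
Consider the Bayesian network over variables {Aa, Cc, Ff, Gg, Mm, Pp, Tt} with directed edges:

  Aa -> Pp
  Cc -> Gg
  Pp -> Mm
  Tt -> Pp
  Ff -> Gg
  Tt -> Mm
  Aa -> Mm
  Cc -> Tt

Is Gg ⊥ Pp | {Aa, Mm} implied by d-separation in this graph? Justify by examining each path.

No — Gg and Pp are not d-separated given {Aa, Mm}.

3 paths connect Gg and Pp; each must be blocked for d-separation to hold:
Path 1: Gg ← Cc → Tt → Pp
  Cc is a fork and Cc is not conditioned on; Tt is a chain and Tt is not conditioned on — no node blocks this path, so it is active.
Path 2: Gg ← Cc → Tt → Mm ← Aa → Pp
  Aa is a fork here and Aa is conditioned on, so the path is blocked at Aa.
Path 3: Gg ← Cc → Tt → Mm ← Pp
  Cc is a fork and Cc is not conditioned on; Tt is a chain and Tt is not conditioned on; Mm is a collider and Mm is conditioned on, which opens it — no node blocks this path, so it is active.
Since the path Gg ← Cc → Tt → Pp is active, Gg and Pp are not d-separated given {Aa, Mm}.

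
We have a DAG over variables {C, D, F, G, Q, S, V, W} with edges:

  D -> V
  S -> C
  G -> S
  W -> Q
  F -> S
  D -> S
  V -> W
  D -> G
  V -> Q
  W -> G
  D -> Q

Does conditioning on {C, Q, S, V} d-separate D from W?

We examine all 6 paths between D and W:
Path 1: D → Q ← W
  Q is a collider and Q is conditioned on, which opens it — no node blocks this path, so it is active.
Path 2: D → Q ← V → W
  V is a fork here and V is conditioned on, so the path is blocked at V.
Path 3: D → S ← G ← W
  S is a collider and S is conditioned on, which opens it; G is a chain and G is not conditioned on — no node blocks this path, so it is active.
Path 4: D → G ← W
  G is a collider and its descendant S is conditioned on, which opens it — no node blocks this path, so it is active.
Path 5: D → V → Q ← W
  V is a chain here and V is conditioned on, so the path is blocked at V.
Path 6: D → V → W
  V is a chain here and V is conditioned on, so the path is blocked at V.
At least one path is unblocked, so d-separation fails.

No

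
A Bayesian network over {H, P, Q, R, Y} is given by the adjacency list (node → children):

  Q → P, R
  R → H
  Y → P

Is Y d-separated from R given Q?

Yes

The only undirected path from Y to R is:
  1. Y → P ← Q → R — P:collider[blocks]; Q:fork[blocks] ⇒ blocked
Since every path is blocked, d-separation holds.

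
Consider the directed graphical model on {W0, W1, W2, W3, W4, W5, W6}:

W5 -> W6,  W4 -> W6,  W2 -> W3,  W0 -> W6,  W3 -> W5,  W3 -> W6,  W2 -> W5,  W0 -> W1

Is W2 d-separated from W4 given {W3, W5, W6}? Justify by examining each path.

Yes

We examine all 4 paths between W2 and W4:
Path 1: W2 → W3 → W6 ← W4
  W3 is a chain here and W3 is conditioned on, so the path is blocked at W3.
Path 2: W2 → W3 → W5 → W6 ← W4
  W3 is a chain here and W3 is conditioned on, so the path is blocked at W3.
Path 3: W2 → W5 → W6 ← W4
  W5 is a chain here and W5 is conditioned on, so the path is blocked at W5.
Path 4: W2 → W5 ← W3 → W6 ← W4
  W3 is a fork here and W3 is conditioned on, so the path is blocked at W3.
Since every path is blocked, d-separation holds.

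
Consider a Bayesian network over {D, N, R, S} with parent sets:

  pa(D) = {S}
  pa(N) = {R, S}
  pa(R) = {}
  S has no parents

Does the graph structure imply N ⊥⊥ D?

No

Only one path connects N and D:
  1. N ← S → D — S:fork[open] ⇒ active
Because an active path exists, N and D are not d-separated.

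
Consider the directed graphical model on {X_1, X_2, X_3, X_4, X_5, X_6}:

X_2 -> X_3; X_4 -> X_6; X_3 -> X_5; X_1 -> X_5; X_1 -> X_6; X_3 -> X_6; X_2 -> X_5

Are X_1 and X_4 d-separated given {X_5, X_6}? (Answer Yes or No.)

No — X_1 and X_4 are not d-separated given {X_5, X_6}.

We examine all 3 paths between X_1 and X_4:
Path 1: X_1 → X_6 ← X_4
  X_6 is a collider and X_6 is conditioned on, which opens it — no node blocks this path, so it is active.
Path 2: X_1 → X_5 ← X_3 → X_6 ← X_4
  X_5 is a collider and X_5 is conditioned on, which opens it; X_3 is a fork and X_3 is not conditioned on; X_6 is a collider and X_6 is conditioned on, which opens it — no node blocks this path, so it is active.
Path 3: X_1 → X_5 ← X_2 → X_3 → X_6 ← X_4
  X_5 is a collider and X_5 is conditioned on, which opens it; X_2 is a fork and X_2 is not conditioned on; X_3 is a chain and X_3 is not conditioned on; X_6 is a collider and X_6 is conditioned on, which opens it — no node blocks this path, so it is active.
At least one path is unblocked, so d-separation fails.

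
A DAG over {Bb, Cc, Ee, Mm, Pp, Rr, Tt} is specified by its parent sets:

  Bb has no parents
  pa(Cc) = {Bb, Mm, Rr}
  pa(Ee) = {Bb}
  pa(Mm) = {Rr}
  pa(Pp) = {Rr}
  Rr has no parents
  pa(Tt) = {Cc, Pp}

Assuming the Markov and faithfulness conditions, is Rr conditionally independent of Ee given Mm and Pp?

Yes

There are 3 undirected paths between Rr and Ee; checking each against the conditioning set {Mm, Pp}:
Path 1: Rr → Mm → Cc ← Bb → Ee
  Mm is a chain here and Mm is conditioned on, so the path is blocked at Mm.
Path 2: Rr → Cc ← Bb → Ee
  Cc is a collider here and neither Cc nor any of its descendants is conditioned on, so the collider stays closed — the path is blocked at Cc.
Path 3: Rr → Pp → Tt ← Cc ← Bb → Ee
  Pp is a chain here and Pp is conditioned on, so the path is blocked at Pp.
Every path is blocked, so Rr and Ee are d-separated given {Mm, Pp}.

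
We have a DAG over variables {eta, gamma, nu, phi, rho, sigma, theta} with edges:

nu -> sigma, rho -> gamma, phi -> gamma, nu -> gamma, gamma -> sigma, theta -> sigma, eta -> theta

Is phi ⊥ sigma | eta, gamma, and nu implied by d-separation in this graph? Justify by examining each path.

Yes — phi and sigma are d-separated given {eta, gamma, nu}.

There are 2 undirected paths between phi and sigma; checking each against the conditioning set {eta, gamma, nu}:
  1. phi → gamma ← nu → sigma — gamma:collider[open]; nu:fork[blocks] ⇒ blocked
  2. phi → gamma → sigma — gamma:chain[blocks] ⇒ blocked
Every path is blocked, so phi and sigma are d-separated given {eta, gamma, nu}.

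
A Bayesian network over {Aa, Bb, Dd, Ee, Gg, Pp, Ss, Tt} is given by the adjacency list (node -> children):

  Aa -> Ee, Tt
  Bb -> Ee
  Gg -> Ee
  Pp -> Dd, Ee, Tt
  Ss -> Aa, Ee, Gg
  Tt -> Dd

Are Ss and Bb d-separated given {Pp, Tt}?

Yes

5 paths connect Ss and Bb; each must be blocked for d-separation to hold:
Path 1: Ss → Gg → Ee ← Bb
  Ee is a collider here and neither Ee nor any of its descendants is conditioned on, so the collider stays closed — the path is blocked at Ee.
Path 2: Ss → Aa → Tt → Dd ← Pp → Ee ← Bb
  Tt is a chain here and Tt is conditioned on, so the path is blocked at Tt.
Path 3: Ss → Aa → Tt ← Pp → Ee ← Bb
  Pp is a fork here and Pp is conditioned on, so the path is blocked at Pp.
Path 4: Ss → Aa → Ee ← Bb
  Ee is a collider here and neither Ee nor any of its descendants is conditioned on, so the collider stays closed — the path is blocked at Ee.
Path 5: Ss → Ee ← Bb
  Ee is a collider here and neither Ee nor any of its descendants is conditioned on, so the collider stays closed — the path is blocked at Ee.
All paths are blocked; Ss ⊥ Bb | {Pp, Tt} holds.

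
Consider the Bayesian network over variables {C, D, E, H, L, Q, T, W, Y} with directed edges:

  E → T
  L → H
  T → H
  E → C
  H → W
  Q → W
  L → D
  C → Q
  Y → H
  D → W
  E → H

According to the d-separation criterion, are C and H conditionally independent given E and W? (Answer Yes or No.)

No

Enumerating the 4 paths from C to H and testing each for blocking by {E, W}:
Path 1: C → Q → W ← H
  Q is a chain and Q is not conditioned on; W is a collider and W is conditioned on, which opens it — no node blocks this path, so it is active.
Path 2: C → Q → W ← D ← L → H
  Q is a chain and Q is not conditioned on; W is a collider and W is conditioned on, which opens it; D is a chain and D is not conditioned on; L is a fork and L is not conditioned on — no node blocks this path, so it is active.
Path 3: C ← E → T → H
  E is a fork here and E is conditioned on, so the path is blocked at E.
Path 4: C ← E → H
  E is a fork here and E is conditioned on, so the path is blocked at E.
At least one path is unblocked, so d-separation fails.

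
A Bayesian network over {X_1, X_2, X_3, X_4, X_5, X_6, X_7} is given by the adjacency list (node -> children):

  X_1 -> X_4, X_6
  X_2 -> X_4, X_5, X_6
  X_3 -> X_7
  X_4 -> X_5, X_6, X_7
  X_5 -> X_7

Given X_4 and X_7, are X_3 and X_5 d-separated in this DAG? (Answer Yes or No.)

No — X_3 and X_5 are not d-separated given {X_4, X_7}.

There are 5 undirected paths between X_3 and X_5; checking each against the conditioning set {X_4, X_7}:
  1. X_3 → X_7 ← X_5 — X_7:collider[open] ⇒ active
  2. X_3 → X_7 ← X_4 ← X_2 → X_5 — X_7:collider[open]; X_4:chain[blocks]; X_2:fork[open] ⇒ blocked
  3. X_3 → X_7 ← X_4 ← X_1 → X_6 ← X_2 → X_5 — X_7:collider[open]; X_4:chain[blocks]; X_1:fork[open]; X_6:collider[blocks]; X_2:fork[open] ⇒ blocked
  4. X_3 → X_7 ← X_4 → X_5 — X_7:collider[open]; X_4:fork[blocks] ⇒ blocked
  5. X_3 → X_7 ← X_4 → X_6 ← X_2 → X_5 — X_7:collider[open]; X_4:fork[blocks]; X_6:collider[blocks]; X_2:fork[open] ⇒ blocked
Since the path X_3 → X_7 ← X_5 is active, X_3 and X_5 are not d-separated given {X_4, X_7}.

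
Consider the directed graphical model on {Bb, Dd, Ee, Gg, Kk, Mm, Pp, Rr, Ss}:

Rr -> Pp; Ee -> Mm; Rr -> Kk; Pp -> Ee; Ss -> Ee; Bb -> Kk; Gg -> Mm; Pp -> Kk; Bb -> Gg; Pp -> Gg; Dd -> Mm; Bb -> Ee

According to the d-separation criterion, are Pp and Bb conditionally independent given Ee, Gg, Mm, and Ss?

No

6 paths connect Pp and Bb; each must be blocked for d-separation to hold:
Path 1: Pp → Kk ← Bb
  Kk is a collider here and neither Kk nor any of its descendants is conditioned on, so the collider stays closed — the path is blocked at Kk.
Path 2: Pp → Gg → Mm ← Ee ← Bb
  Gg is a chain here and Gg is conditioned on, so the path is blocked at Gg.
Path 3: Pp → Gg ← Bb
  Gg is a collider and Gg is conditioned on, which opens it — no node blocks this path, so it is active.
Path 4: Pp ← Rr → Kk ← Bb
  Kk is a collider here and neither Kk nor any of its descendants is conditioned on, so the collider stays closed — the path is blocked at Kk.
Path 5: Pp → Ee → Mm ← Gg ← Bb
  Ee is a chain here and Ee is conditioned on, so the path is blocked at Ee.
Path 6: Pp → Ee ← Bb
  Ee is a collider and Ee is conditioned on, which opens it — no node blocks this path, so it is active.
Since the path Pp → Gg ← Bb is active, Pp and Bb are not d-separated given {Ee, Gg, Mm, Ss}.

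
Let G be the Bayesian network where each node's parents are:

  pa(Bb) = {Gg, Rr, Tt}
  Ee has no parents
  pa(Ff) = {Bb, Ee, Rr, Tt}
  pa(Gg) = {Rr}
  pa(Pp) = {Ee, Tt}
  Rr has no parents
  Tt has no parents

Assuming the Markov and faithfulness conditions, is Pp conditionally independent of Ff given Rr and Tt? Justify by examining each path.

No

There are 5 undirected paths between Pp and Ff; checking each against the conditioning set {Rr, Tt}:
Path 1: Pp ← Tt → Ff
  Tt is a fork here and Tt is conditioned on, so the path is blocked at Tt.
Path 2: Pp ← Tt → Bb → Ff
  Tt is a fork here and Tt is conditioned on, so the path is blocked at Tt.
Path 3: Pp ← Tt → Bb ← Rr → Ff
  Tt is a fork here and Tt is conditioned on, so the path is blocked at Tt.
Path 4: Pp ← Tt → Bb ← Gg ← Rr → Ff
  Tt is a fork here and Tt is conditioned on, so the path is blocked at Tt.
Path 5: Pp ← Ee → Ff
  Ee is a fork and Ee is not conditioned on — no node blocks this path, so it is active.
Because an active path exists, Pp and Ff are not d-separated.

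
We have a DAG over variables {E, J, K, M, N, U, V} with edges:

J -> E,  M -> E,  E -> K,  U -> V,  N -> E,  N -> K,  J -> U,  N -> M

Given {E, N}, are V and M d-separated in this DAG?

Enumerating the 3 paths from V to M and testing each for blocking by {E, N}:
  1. V ← U ← J → E ← M — U:chain[open]; J:fork[open]; E:collider[open] ⇒ active
  2. V ← U ← J → E ← N → M — U:chain[open]; J:fork[open]; E:collider[open]; N:fork[blocks] ⇒ blocked
  3. V ← U ← J → E → K ← N → M — U:chain[open]; J:fork[open]; E:chain[blocks]; K:collider[blocks]; N:fork[blocks] ⇒ blocked
Because an active path exists, V and M are not d-separated.

No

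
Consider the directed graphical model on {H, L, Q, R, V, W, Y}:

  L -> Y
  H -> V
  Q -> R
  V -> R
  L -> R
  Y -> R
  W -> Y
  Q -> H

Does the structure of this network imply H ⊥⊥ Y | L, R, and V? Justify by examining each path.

No

Enumerating the 4 paths from H to Y and testing each for blocking by {L, R, V}:
Path 1: H ← Q → R ← L → Y
  L is a fork here and L is conditioned on, so the path is blocked at L.
Path 2: H ← Q → R ← Y
  Q is a fork and Q is not conditioned on; R is a collider and R is conditioned on, which opens it — no node blocks this path, so it is active.
Path 3: H → V → R ← L → Y
  V is a chain here and V is conditioned on, so the path is blocked at V.
Path 4: H → V → R ← Y
  V is a chain here and V is conditioned on, so the path is blocked at V.
At least one path is unblocked, so d-separation fails.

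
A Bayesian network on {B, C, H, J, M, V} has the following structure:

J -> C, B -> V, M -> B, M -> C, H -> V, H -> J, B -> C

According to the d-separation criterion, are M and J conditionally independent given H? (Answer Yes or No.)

We examine all 4 paths between M and J:
Path 1: M → C ← J
  C is a collider here and neither C nor any of its descendants is conditioned on, so the collider stays closed — the path is blocked at C.
Path 2: M → C ← B → V ← H → J
  C is a collider here and neither C nor any of its descendants is conditioned on, so the collider stays closed — the path is blocked at C.
Path 3: M → B → V ← H → J
  V is a collider here and neither V nor any of its descendants is conditioned on, so the collider stays closed — the path is blocked at V.
Path 4: M → B → C ← J
  C is a collider here and neither C nor any of its descendants is conditioned on, so the collider stays closed — the path is blocked at C.
All paths are blocked; M ⊥ J | {H} holds.

Yes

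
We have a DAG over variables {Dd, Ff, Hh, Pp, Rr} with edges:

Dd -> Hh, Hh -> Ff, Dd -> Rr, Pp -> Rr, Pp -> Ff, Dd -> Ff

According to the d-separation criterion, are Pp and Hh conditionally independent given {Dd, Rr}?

Yes

Enumerating the 4 paths from Pp to Hh and testing each for blocking by {Dd, Rr}:
Path 1: Pp → Rr ← Dd → Ff ← Hh
  Dd is a fork here and Dd is conditioned on, so the path is blocked at Dd.
Path 2: Pp → Rr ← Dd → Hh
  Dd is a fork here and Dd is conditioned on, so the path is blocked at Dd.
Path 3: Pp → Ff ← Dd → Hh
  Ff is a collider here and neither Ff nor any of its descendants is conditioned on, so the collider stays closed — the path is blocked at Ff.
Path 4: Pp → Ff ← Hh
  Ff is a collider here and neither Ff nor any of its descendants is conditioned on, so the collider stays closed — the path is blocked at Ff.
Since every path is blocked, d-separation holds.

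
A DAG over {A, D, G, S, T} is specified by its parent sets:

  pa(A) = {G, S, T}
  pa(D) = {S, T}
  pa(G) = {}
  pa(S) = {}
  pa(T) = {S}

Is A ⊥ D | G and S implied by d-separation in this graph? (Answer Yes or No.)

Enumerating the 4 paths from A to D and testing each for blocking by {G, S}:
Path 1: A ← S → T → D
  S is a fork here and S is conditioned on, so the path is blocked at S.
Path 2: A ← S → D
  S is a fork here and S is conditioned on, so the path is blocked at S.
Path 3: A ← T ← S → D
  S is a fork here and S is conditioned on, so the path is blocked at S.
Path 4: A ← T → D
  T is a fork and T is not conditioned on — no node blocks this path, so it is active.
At least one path is unblocked, so d-separation fails.

No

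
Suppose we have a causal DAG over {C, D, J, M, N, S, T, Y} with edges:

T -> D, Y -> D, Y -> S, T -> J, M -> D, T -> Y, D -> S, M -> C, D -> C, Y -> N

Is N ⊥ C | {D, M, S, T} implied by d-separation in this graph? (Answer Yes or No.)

Yes

We examine all 6 paths between N and C:
Path 1: N ← Y ← T → D ← M → C
  T is a fork here and T is conditioned on, so the path is blocked at T.
Path 2: N ← Y ← T → D → C
  T is a fork here and T is conditioned on, so the path is blocked at T.
Path 3: N ← Y → D ← M → C
  M is a fork here and M is conditioned on, so the path is blocked at M.
Path 4: N ← Y → D → C
  D is a chain here and D is conditioned on, so the path is blocked at D.
Path 5: N ← Y → S ← D ← M → C
  D is a chain here and D is conditioned on, so the path is blocked at D.
Path 6: N ← Y → S ← D → C
  D is a fork here and D is conditioned on, so the path is blocked at D.
Every path is blocked, so N and C are d-separated given {D, M, S, T}.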